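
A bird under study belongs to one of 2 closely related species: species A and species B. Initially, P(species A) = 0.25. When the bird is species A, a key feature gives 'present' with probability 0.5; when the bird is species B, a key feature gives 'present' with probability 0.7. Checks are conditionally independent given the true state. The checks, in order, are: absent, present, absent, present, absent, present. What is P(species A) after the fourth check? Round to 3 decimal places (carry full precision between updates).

After 'absent': P(species A) = 0.5·0.2500 / (0.5·0.2500 + 0.3·0.7500) ≈ 0.3571
After 'present': P(species A) = 0.5·0.3571 / (0.5·0.3571 + 0.7·0.6429) ≈ 0.2841
After 'absent': P(species A) = 0.5·0.2841 / (0.5·0.2841 + 0.3·0.7159) ≈ 0.3981
After 'present': P(species A) = 0.5·0.3981 / (0.5·0.3981 + 0.7·0.6019) ≈ 0.3208

0.321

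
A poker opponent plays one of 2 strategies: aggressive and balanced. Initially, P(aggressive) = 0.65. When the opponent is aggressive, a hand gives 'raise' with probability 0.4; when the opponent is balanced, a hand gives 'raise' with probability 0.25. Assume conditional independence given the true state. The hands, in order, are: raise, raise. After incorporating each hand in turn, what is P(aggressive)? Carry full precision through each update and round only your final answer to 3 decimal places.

After 'raise': P(aggressive) = 0.4·0.6500 / (0.4·0.6500 + 0.25·0.3500) ≈ 0.7482
After 'raise': P(aggressive) = 0.4·0.7482 / (0.4·0.7482 + 0.25·0.2518) ≈ 0.8262

0.826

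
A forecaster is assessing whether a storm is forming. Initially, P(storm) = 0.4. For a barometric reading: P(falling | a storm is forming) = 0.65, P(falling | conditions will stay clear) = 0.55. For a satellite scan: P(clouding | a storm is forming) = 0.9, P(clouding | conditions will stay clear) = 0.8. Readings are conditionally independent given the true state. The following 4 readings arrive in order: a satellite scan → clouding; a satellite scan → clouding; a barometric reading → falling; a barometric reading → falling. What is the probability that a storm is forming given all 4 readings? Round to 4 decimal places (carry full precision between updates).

0.5410

After a satellite scan='clouding': P(storm) = 0.9·0.4000 / (0.9·0.4000 + 0.8·0.6000) ≈ 0.4286
After a satellite scan='clouding': P(storm) = 0.9·0.4286 / (0.9·0.4286 + 0.8·0.5714) ≈ 0.4576
After a barometric reading='falling': P(storm) = 0.65·0.4576 / (0.65·0.4576 + 0.55·0.5424) ≈ 0.4993
After a barometric reading='falling': P(storm) = 0.65·0.4993 / (0.65·0.4993 + 0.55·0.5007) ≈ 0.5410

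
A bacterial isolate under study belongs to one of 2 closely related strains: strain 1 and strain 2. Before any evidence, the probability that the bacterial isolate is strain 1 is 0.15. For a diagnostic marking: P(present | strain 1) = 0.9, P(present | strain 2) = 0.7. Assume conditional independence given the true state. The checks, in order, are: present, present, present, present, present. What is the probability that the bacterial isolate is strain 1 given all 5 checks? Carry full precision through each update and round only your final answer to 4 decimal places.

0.3827

After 'present': P(strain 1) = 0.9·0.1500 / (0.9·0.1500 + 0.7·0.8500) ≈ 0.1849
After 'present': P(strain 1) = 0.9·0.1849 / (0.9·0.1849 + 0.7·0.8151) ≈ 0.2258
After 'present': P(strain 1) = 0.9·0.2258 / (0.9·0.2258 + 0.7·0.7742) ≈ 0.2728
After 'present': P(strain 1) = 0.9·0.2728 / (0.9·0.2728 + 0.7·0.7272) ≈ 0.3253
After 'present': P(strain 1) = 0.9·0.3253 / (0.9·0.3253 + 0.7·0.6747) ≈ 0.3827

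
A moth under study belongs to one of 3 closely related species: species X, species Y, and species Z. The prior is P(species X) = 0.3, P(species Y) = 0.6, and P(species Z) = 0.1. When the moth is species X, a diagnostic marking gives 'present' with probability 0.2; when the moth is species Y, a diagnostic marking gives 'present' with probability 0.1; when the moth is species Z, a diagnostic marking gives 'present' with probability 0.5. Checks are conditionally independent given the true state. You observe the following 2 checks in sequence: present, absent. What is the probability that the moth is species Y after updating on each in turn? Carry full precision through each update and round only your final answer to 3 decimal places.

0.425

Each posterior becomes the prior for the next update.
After 'present': normaliser = 0.2·0.3000 + 0.1·0.6000 + 0.5·0.1000; P(species X) ≈ 0.3529, P(species Y) ≈ 0.3529, P(species Z) ≈ 0.2941
After 'absent': normaliser = 0.8·0.3529 + 0.9·0.3529 + 0.5·0.2941; P(species X) ≈ 0.3780, P(species Y) ≈ 0.4252, P(species Z) ≈ 0.1969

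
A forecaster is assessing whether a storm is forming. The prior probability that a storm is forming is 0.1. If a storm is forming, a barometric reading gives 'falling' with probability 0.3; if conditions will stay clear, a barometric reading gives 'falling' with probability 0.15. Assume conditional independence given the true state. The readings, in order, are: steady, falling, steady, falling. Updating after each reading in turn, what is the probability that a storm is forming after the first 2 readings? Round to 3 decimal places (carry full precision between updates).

Each posterior becomes the prior for the next update.
After 'steady': P(storm) = 0.7·0.1000 / (0.7·0.1000 + 0.85·0.9000) ≈ 0.0838
After 'falling': P(storm) = 0.3·0.0838 / (0.3·0.0838 + 0.15·0.9162) ≈ 0.1547

0.155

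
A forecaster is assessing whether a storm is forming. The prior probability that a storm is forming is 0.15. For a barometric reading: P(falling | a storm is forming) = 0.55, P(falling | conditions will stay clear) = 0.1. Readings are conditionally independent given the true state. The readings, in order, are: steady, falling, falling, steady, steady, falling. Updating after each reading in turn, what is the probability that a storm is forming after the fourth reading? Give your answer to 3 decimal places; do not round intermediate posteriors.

After 'steady': P(storm) = 0.45·0.1500 / (0.45·0.1500 + 0.9·0.8500) ≈ 0.0811
After 'falling': P(storm) = 0.55·0.0811 / (0.55·0.0811 + 0.1·0.9189) ≈ 0.3267
After 'falling': P(storm) = 0.55·0.3267 / (0.55·0.3267 + 0.1·0.6733) ≈ 0.7275
After 'steady': P(storm) = 0.45·0.7275 / (0.45·0.7275 + 0.9·0.2725) ≈ 0.5717

0.572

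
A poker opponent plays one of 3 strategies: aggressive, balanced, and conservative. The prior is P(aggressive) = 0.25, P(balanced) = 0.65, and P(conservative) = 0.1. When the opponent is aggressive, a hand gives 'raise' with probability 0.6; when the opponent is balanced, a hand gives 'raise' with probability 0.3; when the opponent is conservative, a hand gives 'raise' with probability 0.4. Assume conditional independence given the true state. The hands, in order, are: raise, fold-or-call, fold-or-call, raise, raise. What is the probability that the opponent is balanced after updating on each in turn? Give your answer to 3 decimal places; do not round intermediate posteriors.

0.440

After 'raise': normaliser = 0.6·0.2500 + 0.3·0.6500 + 0.4·0.1000; P(aggressive) ≈ 0.3896, P(balanced) ≈ 0.5065, P(conservative) ≈ 0.1039
After 'fold-or-call': normaliser = 0.4·0.3896 + 0.7·0.5065 + 0.6·0.1039; P(aggressive) ≈ 0.2721, P(balanced) ≈ 0.6190, P(conservative) ≈ 0.1088
After 'fold-or-call': normaliser = 0.4·0.2721 + 0.7·0.6190 + 0.6·0.1088; P(aggressive) ≈ 0.1792, P(balanced) ≈ 0.7133, P(conservative) ≈ 0.1075
After 'raise': normaliser = 0.6·0.1792 + 0.3·0.7133 + 0.4·0.1075; P(aggressive) ≈ 0.2949, P(balanced) ≈ 0.5871, P(conservative) ≈ 0.1180
After 'raise': normaliser = 0.6·0.2949 + 0.3·0.5871 + 0.4·0.1180; P(aggressive) ≈ 0.4421, P(balanced) ≈ 0.4400, P(conservative) ≈ 0.1179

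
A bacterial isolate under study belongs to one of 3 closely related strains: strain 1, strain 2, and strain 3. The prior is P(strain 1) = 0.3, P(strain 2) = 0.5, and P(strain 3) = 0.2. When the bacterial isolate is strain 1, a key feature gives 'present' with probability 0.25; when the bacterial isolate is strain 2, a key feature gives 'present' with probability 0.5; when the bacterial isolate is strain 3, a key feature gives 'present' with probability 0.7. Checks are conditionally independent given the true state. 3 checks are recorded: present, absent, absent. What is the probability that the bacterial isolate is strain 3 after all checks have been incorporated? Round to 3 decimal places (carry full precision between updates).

0.107

Each posterior becomes the prior for the next update.
After 'present': normaliser = 0.25·0.3000 + 0.5·0.5000 + 0.7·0.2000; P(strain 1) ≈ 0.1613, P(strain 2) ≈ 0.5376, P(strain 3) ≈ 0.3011
After 'absent': normaliser = 0.75·0.1613 + 0.5·0.5376 + 0.3·0.3011; P(strain 1) ≈ 0.2520, P(strain 2) ≈ 0.5599, P(strain 3) ≈ 0.1881
After 'absent': normaliser = 0.75·0.2520 + 0.5·0.5599 + 0.3·0.1881; P(strain 1) ≈ 0.3597, P(strain 2) ≈ 0.5329, P(strain 3) ≈ 0.1074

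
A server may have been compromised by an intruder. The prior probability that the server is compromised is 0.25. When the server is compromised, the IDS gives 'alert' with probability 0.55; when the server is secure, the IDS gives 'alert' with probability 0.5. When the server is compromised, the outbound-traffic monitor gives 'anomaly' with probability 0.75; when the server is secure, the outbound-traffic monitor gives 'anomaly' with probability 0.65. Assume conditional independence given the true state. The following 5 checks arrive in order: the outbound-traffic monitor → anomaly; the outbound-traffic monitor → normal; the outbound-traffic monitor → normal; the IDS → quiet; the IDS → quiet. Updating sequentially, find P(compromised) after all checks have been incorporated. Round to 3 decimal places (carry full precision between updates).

0.137

Apply Bayes' rule sequentially, carrying P(compromised) forward.
After the outbound-traffic monitor='anomaly': P(compromised) = 0.75·0.2500 / (0.75·0.2500 + 0.65·0.7500) ≈ 0.2778
After the outbound-traffic monitor='normal': P(compromised) = 0.25·0.2778 / (0.25·0.2778 + 0.35·0.7222) ≈ 0.2155
After the outbound-traffic monitor='normal': P(compromised) = 0.25·0.2155 / (0.25·0.2155 + 0.35·0.7845) ≈ 0.1640
After the IDS='quiet': P(compromised) = 0.45·0.1640 / (0.45·0.1640 + 0.5·0.8360) ≈ 0.1501
After the IDS='quiet': P(compromised) = 0.45·0.1501 / (0.45·0.1501 + 0.5·0.8499) ≈ 0.1371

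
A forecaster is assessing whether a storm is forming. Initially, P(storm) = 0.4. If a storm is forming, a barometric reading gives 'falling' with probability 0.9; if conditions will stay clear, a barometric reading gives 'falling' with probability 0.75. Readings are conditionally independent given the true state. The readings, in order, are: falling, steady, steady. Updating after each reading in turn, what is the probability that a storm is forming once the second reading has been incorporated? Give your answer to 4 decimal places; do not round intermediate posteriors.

Each posterior becomes the prior for the next update.
After 'falling': P(storm) = 0.9·0.4000 / (0.9·0.4000 + 0.75·0.6000) ≈ 0.4444
After 'steady': P(storm) = 0.1·0.4444 / (0.1·0.4444 + 0.25·0.5556) ≈ 0.2424

0.2424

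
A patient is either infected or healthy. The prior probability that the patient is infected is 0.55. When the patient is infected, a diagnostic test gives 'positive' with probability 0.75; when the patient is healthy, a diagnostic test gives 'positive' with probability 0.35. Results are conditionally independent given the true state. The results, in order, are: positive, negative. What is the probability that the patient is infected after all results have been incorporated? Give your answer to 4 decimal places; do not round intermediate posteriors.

0.5018

After 'positive': P(infected) = 0.75·0.5500 / (0.75·0.5500 + 0.35·0.4500) ≈ 0.7237
After 'negative': P(infected) = 0.25·0.7237 / (0.25·0.7237 + 0.65·0.2763) ≈ 0.5018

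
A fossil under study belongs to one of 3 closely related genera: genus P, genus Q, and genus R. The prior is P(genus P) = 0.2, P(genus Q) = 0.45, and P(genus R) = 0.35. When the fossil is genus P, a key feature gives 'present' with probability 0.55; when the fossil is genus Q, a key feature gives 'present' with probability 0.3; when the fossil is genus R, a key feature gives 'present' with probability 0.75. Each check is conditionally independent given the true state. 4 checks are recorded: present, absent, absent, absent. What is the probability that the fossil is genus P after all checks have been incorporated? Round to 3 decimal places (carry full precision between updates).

Each posterior becomes the prior for the next update.
After 'present': normaliser = 0.55·0.2000 + 0.3·0.4500 + 0.75·0.3500; P(genus P) ≈ 0.2167, P(genus Q) ≈ 0.2660, P(genus R) ≈ 0.5172
After 'absent': normaliser = 0.45·0.2167 + 0.7·0.2660 + 0.25·0.5172; P(genus P) ≈ 0.2361, P(genus Q) ≈ 0.4508, P(genus R) ≈ 0.3131
After 'absent': normaliser = 0.45·0.2361 + 0.7·0.4508 + 0.25·0.3131; P(genus P) ≈ 0.2125, P(genus Q) ≈ 0.6310, P(genus R) ≈ 0.1565
After 'absent': normaliser = 0.45·0.2125 + 0.7·0.6310 + 0.25·0.1565; P(genus P) ≈ 0.1659, P(genus Q) ≈ 0.7663, P(genus R) ≈ 0.0679

0.166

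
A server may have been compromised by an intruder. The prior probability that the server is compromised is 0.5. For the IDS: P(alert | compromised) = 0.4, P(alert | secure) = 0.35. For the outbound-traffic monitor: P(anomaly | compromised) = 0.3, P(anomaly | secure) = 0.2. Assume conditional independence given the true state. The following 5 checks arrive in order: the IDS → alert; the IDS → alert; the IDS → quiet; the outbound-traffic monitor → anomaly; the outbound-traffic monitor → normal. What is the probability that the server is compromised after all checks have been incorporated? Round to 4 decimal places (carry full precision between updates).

0.6128

After the IDS='alert': P(compromised) = 0.4·0.5000 / (0.4·0.5000 + 0.35·0.5000) ≈ 0.5333
After the IDS='alert': P(compromised) = 0.4·0.5333 / (0.4·0.5333 + 0.35·0.4667) ≈ 0.5664
After the IDS='quiet': P(compromised) = 0.6·0.5664 / (0.6·0.5664 + 0.65·0.4336) ≈ 0.5466
After the outbound-traffic monitor='anomaly': P(compromised) = 0.3·0.5466 / (0.3·0.5466 + 0.2·0.4534) ≈ 0.6439
After the outbound-traffic monitor='normal': P(compromised) = 0.7·0.6439 / (0.7·0.6439 + 0.8·0.3561) ≈ 0.6128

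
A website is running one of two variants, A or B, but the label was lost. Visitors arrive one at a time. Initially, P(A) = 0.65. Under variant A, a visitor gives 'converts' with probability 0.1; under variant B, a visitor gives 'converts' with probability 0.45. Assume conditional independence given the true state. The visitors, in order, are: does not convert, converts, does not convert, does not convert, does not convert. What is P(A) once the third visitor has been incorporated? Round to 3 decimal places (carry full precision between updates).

After 'does not convert': P(A) = 0.9·0.6500 / (0.9·0.6500 + 0.55·0.3500) ≈ 0.7524
After 'converts': P(A) = 0.1·0.7524 / (0.1·0.7524 + 0.45·0.2476) ≈ 0.4031
After 'does not convert': P(A) = 0.9·0.4031 / (0.9·0.4031 + 0.55·0.5969) ≈ 0.5250

0.525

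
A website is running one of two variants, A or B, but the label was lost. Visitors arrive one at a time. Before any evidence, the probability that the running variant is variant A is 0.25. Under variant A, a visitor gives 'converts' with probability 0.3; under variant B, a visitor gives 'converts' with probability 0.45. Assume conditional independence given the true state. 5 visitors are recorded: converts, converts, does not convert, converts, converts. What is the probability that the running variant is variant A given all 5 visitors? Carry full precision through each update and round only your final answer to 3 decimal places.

After 'converts': P(A) = 0.3·0.2500 / (0.3·0.2500 + 0.45·0.7500) ≈ 0.1818
After 'converts': P(A) = 0.3·0.1818 / (0.3·0.1818 + 0.45·0.8182) ≈ 0.1290
After 'does not convert': P(A) = 0.7·0.1290 / (0.7·0.1290 + 0.55·0.8710) ≈ 0.1586
After 'converts': P(A) = 0.3·0.1586 / (0.3·0.1586 + 0.45·0.8414) ≈ 0.1117
After 'converts': P(A) = 0.3·0.1117 / (0.3·0.1117 + 0.45·0.8883) ≈ 0.0773

0.077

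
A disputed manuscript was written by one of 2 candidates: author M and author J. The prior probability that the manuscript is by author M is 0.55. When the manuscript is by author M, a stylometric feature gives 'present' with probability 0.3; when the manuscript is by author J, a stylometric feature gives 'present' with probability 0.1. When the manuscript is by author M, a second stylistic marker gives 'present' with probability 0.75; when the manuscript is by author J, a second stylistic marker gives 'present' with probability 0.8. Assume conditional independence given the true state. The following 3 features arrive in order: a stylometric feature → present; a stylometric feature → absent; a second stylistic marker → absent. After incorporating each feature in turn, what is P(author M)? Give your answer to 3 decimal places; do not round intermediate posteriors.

After a stylometric feature='present': P(author M) = 0.3·0.5500 / (0.3·0.5500 + 0.1·0.4500) ≈ 0.7857
After a stylometric feature='absent': P(author M) = 0.7·0.7857 / (0.7·0.7857 + 0.9·0.2143) ≈ 0.7404
After a second stylistic marker='absent': P(author M) = 0.25·0.7404 / (0.25·0.7404 + 0.2·0.2596) ≈ 0.7809

0.781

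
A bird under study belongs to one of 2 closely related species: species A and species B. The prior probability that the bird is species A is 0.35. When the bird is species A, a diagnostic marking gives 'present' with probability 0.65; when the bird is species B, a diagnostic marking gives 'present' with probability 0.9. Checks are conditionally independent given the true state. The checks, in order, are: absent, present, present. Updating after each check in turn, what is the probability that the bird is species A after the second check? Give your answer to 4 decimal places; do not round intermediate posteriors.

After 'absent': P(species A) = 0.35·0.3500 / (0.35·0.3500 + 0.1·0.6500) ≈ 0.6533
After 'present': P(species A) = 0.65·0.6533 / (0.65·0.6533 + 0.9·0.3467) ≈ 0.5765

0.5765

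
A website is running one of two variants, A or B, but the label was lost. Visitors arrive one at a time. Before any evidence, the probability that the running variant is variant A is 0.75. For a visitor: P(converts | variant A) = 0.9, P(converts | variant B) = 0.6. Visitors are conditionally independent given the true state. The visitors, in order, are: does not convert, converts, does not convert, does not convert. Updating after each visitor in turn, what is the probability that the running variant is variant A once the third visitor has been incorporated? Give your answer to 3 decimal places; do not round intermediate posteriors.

After 'does not convert': P(A) = 0.1·0.7500 / (0.1·0.7500 + 0.4·0.2500) ≈ 0.4286
After 'converts': P(A) = 0.9·0.4286 / (0.9·0.4286 + 0.6·0.5714) ≈ 0.5294
After 'does not convert': P(A) = 0.1·0.5294 / (0.1·0.5294 + 0.4·0.4706) ≈ 0.2195

0.220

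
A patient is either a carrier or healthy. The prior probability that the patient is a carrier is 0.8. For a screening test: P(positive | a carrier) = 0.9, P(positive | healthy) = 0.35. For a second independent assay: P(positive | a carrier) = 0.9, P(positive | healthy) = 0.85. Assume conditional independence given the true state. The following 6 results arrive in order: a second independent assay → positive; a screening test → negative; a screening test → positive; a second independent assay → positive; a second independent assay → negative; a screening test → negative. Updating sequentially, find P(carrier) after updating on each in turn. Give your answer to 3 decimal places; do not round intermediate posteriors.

After a second independent assay='positive': P(carrier) = 0.9·0.8000 / (0.9·0.8000 + 0.85·0.2000) ≈ 0.8090
After a screening test='negative': P(carrier) = 0.1·0.8090 / (0.1·0.8090 + 0.65·0.1910) ≈ 0.3945
After a screening test='positive': P(carrier) = 0.9·0.3945 / (0.9·0.3945 + 0.35·0.6055) ≈ 0.6262
After a second independent assay='positive': P(carrier) = 0.9·0.6262 / (0.9·0.6262 + 0.85·0.3738) ≈ 0.6395
After a second independent assay='negative': P(carrier) = 0.1·0.6395 / (0.1·0.6395 + 0.15·0.3605) ≈ 0.5419
After a screening test='negative': P(carrier) = 0.1·0.5419 / (0.1·0.5419 + 0.65·0.4581) ≈ 0.1539

0.154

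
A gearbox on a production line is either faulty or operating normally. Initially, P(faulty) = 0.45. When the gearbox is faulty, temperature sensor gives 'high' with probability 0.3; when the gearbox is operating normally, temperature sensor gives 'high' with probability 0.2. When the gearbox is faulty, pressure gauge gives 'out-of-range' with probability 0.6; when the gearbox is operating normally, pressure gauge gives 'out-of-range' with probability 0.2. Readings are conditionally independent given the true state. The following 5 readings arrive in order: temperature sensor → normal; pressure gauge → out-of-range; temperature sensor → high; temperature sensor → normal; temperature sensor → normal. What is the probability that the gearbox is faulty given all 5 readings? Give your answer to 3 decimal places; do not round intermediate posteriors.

0.712

Each posterior becomes the prior for the next update.
After temperature sensor='normal': P(faulty) = 0.7·0.4500 / (0.7·0.4500 + 0.8·0.5500) ≈ 0.4172
After pressure gauge='out-of-range': P(faulty) = 0.6·0.4172 / (0.6·0.4172 + 0.2·0.5828) ≈ 0.6823
After temperature sensor='high': P(faulty) = 0.3·0.6823 / (0.3·0.6823 + 0.2·0.3177) ≈ 0.7631
After temperature sensor='normal': P(faulty) = 0.7·0.7631 / (0.7·0.7631 + 0.8·0.2369) ≈ 0.7381
After temperature sensor='normal': P(faulty) = 0.7·0.7381 / (0.7·0.7381 + 0.8·0.2619) ≈ 0.7115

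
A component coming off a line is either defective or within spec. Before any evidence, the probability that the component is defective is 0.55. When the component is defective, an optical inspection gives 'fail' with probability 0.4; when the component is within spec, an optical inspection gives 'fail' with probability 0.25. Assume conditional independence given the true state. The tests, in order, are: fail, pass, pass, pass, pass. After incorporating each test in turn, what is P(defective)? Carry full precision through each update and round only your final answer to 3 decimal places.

After 'fail': P(defective) = 0.4·0.5500 / (0.4·0.5500 + 0.25·0.4500) ≈ 0.6617
After 'pass': P(defective) = 0.6·0.6617 / (0.6·0.6617 + 0.75·0.3383) ≈ 0.6101
After 'pass': P(defective) = 0.6·0.6101 / (0.6·0.6101 + 0.75·0.3899) ≈ 0.5559
After 'pass': P(defective) = 0.6·0.5559 / (0.6·0.5559 + 0.75·0.4441) ≈ 0.5003
After 'pass': P(defective) = 0.6·0.5003 / (0.6·0.5003 + 0.75·0.4997) ≈ 0.4448

0.445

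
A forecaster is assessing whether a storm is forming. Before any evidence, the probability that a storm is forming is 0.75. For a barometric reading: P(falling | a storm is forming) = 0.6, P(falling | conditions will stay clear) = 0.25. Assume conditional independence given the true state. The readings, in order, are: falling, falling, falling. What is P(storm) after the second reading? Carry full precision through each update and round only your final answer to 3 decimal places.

0.945

After 'falling': P(storm) = 0.6·0.7500 / (0.6·0.7500 + 0.25·0.2500) ≈ 0.8780
After 'falling': P(storm) = 0.6·0.8780 / (0.6·0.8780 + 0.25·0.1220) ≈ 0.9453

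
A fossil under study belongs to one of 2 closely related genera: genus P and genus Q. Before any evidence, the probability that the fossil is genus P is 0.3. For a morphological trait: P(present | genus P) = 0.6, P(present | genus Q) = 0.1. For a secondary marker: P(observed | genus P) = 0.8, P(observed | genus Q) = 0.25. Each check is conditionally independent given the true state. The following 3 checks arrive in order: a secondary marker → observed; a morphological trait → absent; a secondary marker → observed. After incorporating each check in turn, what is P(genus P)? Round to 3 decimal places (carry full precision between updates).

0.661

After a secondary marker='observed': P(genus P) = 0.8·0.3000 / (0.8·0.3000 + 0.25·0.7000) ≈ 0.5783
After a morphological trait='absent': P(genus P) = 0.4·0.5783 / (0.4·0.5783 + 0.9·0.4217) ≈ 0.3787
After a secondary marker='observed': P(genus P) = 0.8·0.3787 / (0.8·0.3787 + 0.25·0.6213) ≈ 0.6611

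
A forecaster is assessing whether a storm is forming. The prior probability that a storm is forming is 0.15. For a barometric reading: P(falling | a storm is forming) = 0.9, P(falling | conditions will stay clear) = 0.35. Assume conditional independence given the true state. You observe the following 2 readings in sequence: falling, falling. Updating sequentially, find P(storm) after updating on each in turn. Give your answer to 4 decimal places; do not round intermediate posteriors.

After 'falling': P(storm) = 0.9·0.1500 / (0.9·0.1500 + 0.35·0.8500) ≈ 0.3121
After 'falling': P(storm) = 0.9·0.3121 / (0.9·0.3121 + 0.35·0.6879) ≈ 0.5385

0.5385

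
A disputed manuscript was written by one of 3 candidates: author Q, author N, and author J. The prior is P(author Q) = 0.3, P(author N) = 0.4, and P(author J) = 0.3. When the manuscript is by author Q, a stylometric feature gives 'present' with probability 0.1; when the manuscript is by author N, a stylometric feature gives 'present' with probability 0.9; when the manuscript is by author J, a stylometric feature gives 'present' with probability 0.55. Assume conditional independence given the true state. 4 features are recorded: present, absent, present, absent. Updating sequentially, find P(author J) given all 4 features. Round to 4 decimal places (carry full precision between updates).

After 'present': normaliser = 0.1·0.3000 + 0.9·0.4000 + 0.55·0.3000; P(author Q) ≈ 0.0541, P(author N) ≈ 0.6486, P(author J) ≈ 0.2973
After 'absent': normaliser = 0.9·0.0541 + 0.1·0.6486 + 0.45·0.2973; P(author Q) ≈ 0.1967, P(author N) ≈ 0.2623, P(author J) ≈ 0.5410
After 'present': normaliser = 0.1·0.1967 + 0.9·0.2623 + 0.55·0.5410; P(author Q) ≈ 0.0356, P(author N) ≈ 0.4267, P(author J) ≈ 0.5378
After 'absent': normaliser = 0.9·0.0356 + 0.1·0.4267 + 0.45·0.5378; P(author Q) ≈ 0.1011, P(author N) ≈ 0.1347, P(author J) ≈ 0.7642

0.7642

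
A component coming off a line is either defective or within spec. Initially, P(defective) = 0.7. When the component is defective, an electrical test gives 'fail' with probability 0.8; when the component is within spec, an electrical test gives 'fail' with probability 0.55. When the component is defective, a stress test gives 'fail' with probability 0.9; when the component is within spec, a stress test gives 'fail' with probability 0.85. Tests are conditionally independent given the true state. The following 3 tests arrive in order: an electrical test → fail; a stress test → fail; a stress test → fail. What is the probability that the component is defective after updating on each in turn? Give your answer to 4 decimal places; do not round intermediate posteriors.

0.7919

Apply Bayes' rule sequentially, carrying P(defective) forward.
After an electrical test='fail': P(defective) = 0.8·0.7000 / (0.8·0.7000 + 0.55·0.3000) ≈ 0.7724
After a stress test='fail': P(defective) = 0.9·0.7724 / (0.9·0.7724 + 0.85·0.2276) ≈ 0.7823
After a stress test='fail': P(defective) = 0.9·0.7823 / (0.9·0.7823 + 0.85·0.2177) ≈ 0.7919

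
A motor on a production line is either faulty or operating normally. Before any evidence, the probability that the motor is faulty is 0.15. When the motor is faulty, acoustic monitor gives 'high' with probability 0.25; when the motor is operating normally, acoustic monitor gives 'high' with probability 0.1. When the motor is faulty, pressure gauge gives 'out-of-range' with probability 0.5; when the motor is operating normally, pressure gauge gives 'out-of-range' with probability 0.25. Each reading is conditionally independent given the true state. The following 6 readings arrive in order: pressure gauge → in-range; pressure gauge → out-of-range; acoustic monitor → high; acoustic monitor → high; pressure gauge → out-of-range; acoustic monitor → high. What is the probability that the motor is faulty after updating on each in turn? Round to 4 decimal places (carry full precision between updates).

0.8803

After pressure gauge='in-range': P(faulty) = 0.5·0.1500 / (0.5·0.1500 + 0.75·0.8500) ≈ 0.1053
After pressure gauge='out-of-range': P(faulty) = 0.5·0.1053 / (0.5·0.1053 + 0.25·0.8947) ≈ 0.1905
After acoustic monitor='high': P(faulty) = 0.25·0.1905 / (0.25·0.1905 + 0.1·0.8095) ≈ 0.3704
After acoustic monitor='high': P(faulty) = 0.25·0.3704 / (0.25·0.3704 + 0.1·0.6296) ≈ 0.5952
After pressure gauge='out-of-range': P(faulty) = 0.5·0.5952 / (0.5·0.5952 + 0.25·0.4048) ≈ 0.7463
After acoustic monitor='high': P(faulty) = 0.25·0.7463 / (0.25·0.7463 + 0.1·0.2537) ≈ 0.8803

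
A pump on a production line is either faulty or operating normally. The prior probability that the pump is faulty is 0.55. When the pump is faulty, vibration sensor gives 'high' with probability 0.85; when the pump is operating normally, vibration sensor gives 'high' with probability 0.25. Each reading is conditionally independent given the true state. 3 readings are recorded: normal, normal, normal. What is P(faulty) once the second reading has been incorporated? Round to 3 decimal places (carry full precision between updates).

After 'normal': P(faulty) = 0.15·0.5500 / (0.15·0.5500 + 0.75·0.4500) ≈ 0.1964
After 'normal': P(faulty) = 0.15·0.1964 / (0.15·0.1964 + 0.75·0.8036) ≈ 0.0466

0.047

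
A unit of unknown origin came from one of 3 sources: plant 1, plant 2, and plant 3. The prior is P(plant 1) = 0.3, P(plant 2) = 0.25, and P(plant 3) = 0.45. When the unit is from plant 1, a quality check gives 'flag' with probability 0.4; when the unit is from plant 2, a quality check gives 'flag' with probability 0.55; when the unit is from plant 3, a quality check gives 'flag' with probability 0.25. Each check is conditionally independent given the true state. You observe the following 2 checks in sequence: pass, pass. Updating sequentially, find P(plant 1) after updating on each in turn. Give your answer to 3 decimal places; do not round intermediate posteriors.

After 'pass': normaliser = 0.6·0.3000 + 0.45·0.2500 + 0.75·0.4500; P(plant 1) ≈ 0.2857, P(plant 2) ≈ 0.1786, P(plant 3) ≈ 0.5357
After 'pass': normaliser = 0.6·0.2857 + 0.45·0.1786 + 0.75·0.5357; P(plant 1) ≈ 0.2623, P(plant 2) ≈ 0.1230, P(plant 3) ≈ 0.6148

0.262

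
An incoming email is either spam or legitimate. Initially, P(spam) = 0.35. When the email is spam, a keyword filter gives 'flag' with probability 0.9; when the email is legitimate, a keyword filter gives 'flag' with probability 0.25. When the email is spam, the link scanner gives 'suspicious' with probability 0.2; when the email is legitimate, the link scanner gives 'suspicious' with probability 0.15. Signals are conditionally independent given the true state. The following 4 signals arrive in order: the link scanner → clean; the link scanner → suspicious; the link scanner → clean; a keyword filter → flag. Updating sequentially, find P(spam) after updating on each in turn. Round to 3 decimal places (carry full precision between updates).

0.696

After the link scanner='clean': P(spam) = 0.8·0.3500 / (0.8·0.3500 + 0.85·0.6500) ≈ 0.3363
After the link scanner='suspicious': P(spam) = 0.2·0.3363 / (0.2·0.3363 + 0.15·0.6637) ≈ 0.4032
After the link scanner='clean': P(spam) = 0.8·0.4032 / (0.8·0.4032 + 0.85·0.5968) ≈ 0.3887
After a keyword filter='flag': P(spam) = 0.9·0.3887 / (0.9·0.3887 + 0.25·0.6113) ≈ 0.6960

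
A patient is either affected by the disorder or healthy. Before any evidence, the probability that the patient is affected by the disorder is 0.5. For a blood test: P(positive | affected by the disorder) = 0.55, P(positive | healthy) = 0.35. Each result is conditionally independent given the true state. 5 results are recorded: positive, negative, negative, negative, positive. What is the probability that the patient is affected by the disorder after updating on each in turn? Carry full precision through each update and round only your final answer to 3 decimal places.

After 'positive': P(affected) = 0.55·0.5000 / (0.55·0.5000 + 0.35·0.5000) ≈ 0.6111
After 'negative': P(affected) = 0.45·0.6111 / (0.45·0.6111 + 0.65·0.3889) ≈ 0.5211
After 'negative': P(affected) = 0.45·0.5211 / (0.45·0.5211 + 0.65·0.4789) ≈ 0.4296
After 'negative': P(affected) = 0.45·0.4296 / (0.45·0.4296 + 0.65·0.5704) ≈ 0.3427
After 'positive': P(affected) = 0.55·0.3427 / (0.55·0.3427 + 0.35·0.6573) ≈ 0.4504

0.450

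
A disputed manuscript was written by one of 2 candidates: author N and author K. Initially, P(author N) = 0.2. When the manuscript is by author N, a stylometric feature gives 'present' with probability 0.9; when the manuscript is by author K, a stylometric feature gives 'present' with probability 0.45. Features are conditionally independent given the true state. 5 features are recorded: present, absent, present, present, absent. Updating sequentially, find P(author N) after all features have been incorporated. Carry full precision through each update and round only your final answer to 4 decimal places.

Each posterior becomes the prior for the next update.
After 'present': P(author N) = 0.9·0.2000 / (0.9·0.2000 + 0.45·0.8000) ≈ 0.3333
After 'absent': P(author N) = 0.1·0.3333 / (0.1·0.3333 + 0.55·0.6667) ≈ 0.0833
After 'present': P(author N) = 0.9·0.0833 / (0.9·0.0833 + 0.45·0.9167) ≈ 0.1538
After 'present': P(author N) = 0.9·0.1538 / (0.9·0.1538 + 0.45·0.8462) ≈ 0.2667
After 'absent': P(author N) = 0.1·0.2667 / (0.1·0.2667 + 0.55·0.7333) ≈ 0.0620

0.0620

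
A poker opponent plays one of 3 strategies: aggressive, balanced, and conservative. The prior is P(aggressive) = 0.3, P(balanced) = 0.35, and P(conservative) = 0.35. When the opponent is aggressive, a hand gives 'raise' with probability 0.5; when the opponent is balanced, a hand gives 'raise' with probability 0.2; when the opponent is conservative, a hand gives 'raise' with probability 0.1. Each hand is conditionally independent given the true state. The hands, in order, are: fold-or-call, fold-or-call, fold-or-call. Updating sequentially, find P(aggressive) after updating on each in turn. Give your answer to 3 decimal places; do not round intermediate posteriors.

0.079

After 'fold-or-call': normaliser = 0.5·0.3000 + 0.8·0.3500 + 0.9·0.3500; P(aggressive) ≈ 0.2013, P(balanced) ≈ 0.3758, P(conservative) ≈ 0.4228
After 'fold-or-call': normaliser = 0.5·0.2013 + 0.8·0.3758 + 0.9·0.4228; P(aggressive) ≈ 0.1288, P(balanced) ≈ 0.3845, P(conservative) ≈ 0.4867
After 'fold-or-call': normaliser = 0.5·0.1288 + 0.8·0.3845 + 0.9·0.4867; P(aggressive) ≈ 0.0795, P(balanced) ≈ 0.3798, P(conservative) ≈ 0.5407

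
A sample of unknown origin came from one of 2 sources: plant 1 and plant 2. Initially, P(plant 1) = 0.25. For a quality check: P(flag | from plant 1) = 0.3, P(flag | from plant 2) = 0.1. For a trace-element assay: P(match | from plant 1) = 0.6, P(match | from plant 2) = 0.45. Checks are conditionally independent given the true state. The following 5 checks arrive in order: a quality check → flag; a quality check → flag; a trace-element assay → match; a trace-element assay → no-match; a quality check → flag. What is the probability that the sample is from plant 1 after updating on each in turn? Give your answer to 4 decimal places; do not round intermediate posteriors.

0.8972

Each posterior becomes the prior for the next update.
After a quality check='flag': P(plant 1) = 0.3·0.2500 / (0.3·0.2500 + 0.1·0.7500) ≈ 0.5000
After a quality check='flag': P(plant 1) = 0.3·0.5000 / (0.3·0.5000 + 0.1·0.5000) ≈ 0.7500
After a trace-element assay='match': P(plant 1) = 0.6·0.7500 / (0.6·0.7500 + 0.45·0.2500) ≈ 0.8000
After a trace-element assay='no-match': P(plant 1) = 0.4·0.8000 / (0.4·0.8000 + 0.55·0.2000) ≈ 0.7442
After a quality check='flag': P(plant 1) = 0.3·0.7442 / (0.3·0.7442 + 0.1·0.2558) ≈ 0.8972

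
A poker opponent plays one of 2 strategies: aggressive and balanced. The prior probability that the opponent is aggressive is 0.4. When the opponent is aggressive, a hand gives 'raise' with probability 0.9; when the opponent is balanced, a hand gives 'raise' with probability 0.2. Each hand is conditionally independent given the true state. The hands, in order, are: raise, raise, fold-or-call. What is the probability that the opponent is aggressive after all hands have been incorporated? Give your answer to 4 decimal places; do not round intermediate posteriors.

0.6279

After 'raise': P(aggressive) = 0.9·0.4000 / (0.9·0.4000 + 0.2·0.6000) ≈ 0.7500
After 'raise': P(aggressive) = 0.9·0.7500 / (0.9·0.7500 + 0.2·0.2500) ≈ 0.9310
After 'fold-or-call': P(aggressive) = 0.1·0.9310 / (0.1·0.9310 + 0.8·0.0690) ≈ 0.6279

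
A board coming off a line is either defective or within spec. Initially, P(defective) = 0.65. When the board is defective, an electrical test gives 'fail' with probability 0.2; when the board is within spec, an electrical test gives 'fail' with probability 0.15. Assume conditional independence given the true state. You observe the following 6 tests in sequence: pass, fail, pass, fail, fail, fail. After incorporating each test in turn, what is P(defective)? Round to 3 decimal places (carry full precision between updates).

Apply Bayes' rule sequentially, carrying P(defective) forward.
After 'pass': P(defective) = 0.8·0.6500 / (0.8·0.6500 + 0.85·0.3500) ≈ 0.6361
After 'fail': P(defective) = 0.2·0.6361 / (0.2·0.6361 + 0.15·0.3639) ≈ 0.6997
After 'pass': P(defective) = 0.8·0.6997 / (0.8·0.6997 + 0.85·0.3003) ≈ 0.6869
After 'fail': P(defective) = 0.2·0.6869 / (0.2·0.6869 + 0.15·0.3131) ≈ 0.7452
After 'fail': P(defective) = 0.2·0.7452 / (0.2·0.7452 + 0.15·0.2548) ≈ 0.7959
After 'fail': P(defective) = 0.2·0.7959 / (0.2·0.7959 + 0.15·0.2041) ≈ 0.8387

0.839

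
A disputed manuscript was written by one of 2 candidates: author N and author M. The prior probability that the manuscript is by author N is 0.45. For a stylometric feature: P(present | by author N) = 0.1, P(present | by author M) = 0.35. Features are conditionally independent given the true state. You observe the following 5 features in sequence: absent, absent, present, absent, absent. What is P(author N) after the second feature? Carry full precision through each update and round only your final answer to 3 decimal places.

After 'absent': P(author N) = 0.9·0.4500 / (0.9·0.4500 + 0.65·0.5500) ≈ 0.5311
After 'absent': P(author N) = 0.9·0.5311 / (0.9·0.5311 + 0.65·0.4689) ≈ 0.6107

0.611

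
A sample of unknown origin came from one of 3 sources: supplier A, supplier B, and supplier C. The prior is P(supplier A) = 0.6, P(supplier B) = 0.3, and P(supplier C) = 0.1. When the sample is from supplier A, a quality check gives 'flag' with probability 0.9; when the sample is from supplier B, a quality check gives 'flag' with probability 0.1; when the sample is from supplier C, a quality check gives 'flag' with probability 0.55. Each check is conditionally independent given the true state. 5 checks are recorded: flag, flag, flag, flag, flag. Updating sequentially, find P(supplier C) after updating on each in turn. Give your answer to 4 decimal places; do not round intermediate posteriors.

0.0140

Apply Bayes' rule sequentially, carrying P(supplier C) forward.
After 'flag': normaliser = 0.9·0.6000 + 0.1·0.3000 + 0.55·0.1000; P(supplier A) ≈ 0.8640, P(supplier B) ≈ 0.0480, P(supplier C) ≈ 0.0880
After 'flag': normaliser = 0.9·0.8640 + 0.1·0.0480 + 0.55·0.0880; P(supplier A) ≈ 0.9360, P(supplier B) ≈ 0.0058, P(supplier C) ≈ 0.0583
After 'flag': normaliser = 0.9·0.9360 + 0.1·0.0058 + 0.55·0.0583; P(supplier A) ≈ 0.9627, P(supplier B) ≈ 0.0007, P(supplier C) ≈ 0.0366
After 'flag': normaliser = 0.9·0.9627 + 0.1·0.0007 + 0.55·0.0366; P(supplier A) ≈ 0.9772, P(supplier B) ≈ 0.0001, P(supplier C) ≈ 0.0227
After 'flag': normaliser = 0.9·0.9772 + 0.1·0.0001 + 0.55·0.0227; P(supplier A) ≈ 0.9860, P(supplier B) ≈ 0.0000, P(supplier C) ≈ 0.0140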